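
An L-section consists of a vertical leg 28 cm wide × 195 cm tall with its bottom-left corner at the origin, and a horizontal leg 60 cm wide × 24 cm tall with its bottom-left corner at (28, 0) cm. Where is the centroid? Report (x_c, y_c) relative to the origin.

x_c = 23.18 cm, y_c = 79.66 cm

vertical leg: A = 28 × 195 = 5460.00, centroid at (14.00, 97.50).
horizontal leg: A = 60 × 24 = 1440.00, centroid at (58.00, 12.00).
ΣA = 6900.00 cm², ΣAx_c = 159960.00 cm³, ΣAy_c = 549630.00 cm³.
x_c = 159960.00/6900.00 = 23.18 cm; y_c = 549630.00/6900.00 = 79.66 cm.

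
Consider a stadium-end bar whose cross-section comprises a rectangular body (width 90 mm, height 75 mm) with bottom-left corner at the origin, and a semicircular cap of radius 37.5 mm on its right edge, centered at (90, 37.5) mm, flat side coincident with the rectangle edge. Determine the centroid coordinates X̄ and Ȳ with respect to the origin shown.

rectangular body: A = 90 × 75 = 6750.00, centroid at (45.00, 37.50).
semicircular end: A = ½π·37.5² = 2208.93, centroid at (105.92, 37.50).
ΣA = 8958.93 mm², ΣAX̄ = 537710.16 mm³, ΣAȲ = 335959.96 mm³.
X̄ = 537710.16/8958.93 = 60.02 mm; Ȳ = 335959.96/8958.93 = 37.50 mm.

X̄ = 60.02 mm, Ȳ = 37.50 mm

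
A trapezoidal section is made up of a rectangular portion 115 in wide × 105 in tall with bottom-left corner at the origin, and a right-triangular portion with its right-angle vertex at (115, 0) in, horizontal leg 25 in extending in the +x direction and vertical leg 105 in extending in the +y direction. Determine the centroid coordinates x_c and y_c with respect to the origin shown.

x_c = 63.95 in, y_c = 50.78 in

rectangular portion: A = 115 × 105 = 12075.00, centroid at (57.50, 52.50).
triangular portion: A = ½·25·105 = 1312.50, centroid at (123.33, 35.00).
ΣA = 13387.50 in²
ΣAx_c = (12075.00)(57.50) + (1312.50)(123.33) = 856187.50 in³
ΣAy_c = (12075.00)(52.50) + (1312.50)(35.00) = 679875.00 in³
x_c = 856187.50 / 13387.50 = 63.95 in
y_c = 679875.00 / 13387.50 = 50.78 in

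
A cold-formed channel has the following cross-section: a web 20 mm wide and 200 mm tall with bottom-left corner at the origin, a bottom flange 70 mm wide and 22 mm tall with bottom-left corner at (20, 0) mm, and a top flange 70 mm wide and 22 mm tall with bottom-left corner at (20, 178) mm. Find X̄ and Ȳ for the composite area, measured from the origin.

Part | A | x̄ᵢ | ȳᵢ | A·x̄ᵢ | A·ȳᵢ
web | 4000.00 | 10.00 | 100.00 | 40000.00 | 400000.00
bottom flange | 1540.00 | 55.00 | 11.00 | 84700.00 | 16940.00
top flange | 1540.00 | 55.00 | 189.00 | 84700.00 | 291060.00
Σ | 7080.00 |  |  | 209400.00 | 708000.00
X̄ = 209400.00 / 7080.00 = 29.58 mm
Ȳ = 708000.00 / 7080.00 = 100.00 mm

X̄ = 29.58 mm, Ȳ = 100.00 mm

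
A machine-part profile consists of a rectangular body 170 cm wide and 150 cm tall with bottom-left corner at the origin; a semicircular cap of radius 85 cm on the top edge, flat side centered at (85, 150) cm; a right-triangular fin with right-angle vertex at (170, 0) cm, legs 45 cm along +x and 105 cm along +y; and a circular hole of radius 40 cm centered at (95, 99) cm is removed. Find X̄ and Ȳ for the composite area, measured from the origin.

rectangular body: A = 170 × 150 = 25500.00, centroid at (85.00, 75.00).
semicircular top: A = ½π·85² = 11349.00, centroid at (85.00, 186.08).
triangular fin: A = ½·45·105 = 2362.50, centroid at (185.00, 35.00).
hole: A = −π·40² = -5026.55, centroid at (95.00, 99.00).
ΣA = 34184.96 cm², ΣAX̄ = 3091705.71 cm³, ΣAȲ = 3609326.41 cm³.
X̄ = 3091705.71/34184.96 = 90.44 cm; Ȳ = 3609326.41/34184.96 = 105.58 cm.

X̄ = 90.44 cm, Ȳ = 105.58 cm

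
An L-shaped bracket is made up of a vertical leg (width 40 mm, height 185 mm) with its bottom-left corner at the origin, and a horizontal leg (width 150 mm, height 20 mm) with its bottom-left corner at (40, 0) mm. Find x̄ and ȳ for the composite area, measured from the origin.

vertical leg: A = 40 × 185 = 7400.00, centroid at (20.00, 92.50).
horizontal leg: A = 150 × 20 = 3000.00, centroid at (115.00, 10.00).
ΣA = 10400.00 mm², ΣAx̄ = 493000.00 mm³, ΣAȳ = 714500.00 mm³.
x̄ = 493000.00/10400.00 = 47.40 mm; ȳ = 714500.00/10400.00 = 68.70 mm.

x̄ = 47.40 mm, ȳ = 68.70 mm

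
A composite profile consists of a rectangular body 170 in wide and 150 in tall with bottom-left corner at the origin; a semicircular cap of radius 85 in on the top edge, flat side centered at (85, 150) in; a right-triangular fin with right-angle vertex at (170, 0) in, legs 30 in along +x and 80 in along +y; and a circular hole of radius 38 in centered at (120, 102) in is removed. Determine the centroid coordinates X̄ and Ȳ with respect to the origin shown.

Part | A | x̄ᵢ | ȳᵢ | A·x̄ᵢ | A·ȳᵢ
rectangular body | 25500.00 | 85.00 | 75.00 | 2167500.00 | 1912500.00
semicircular top | 11349.00 | 85.00 | 186.08 | 964665.29 | 2111767.19
triangular fin | 1200.00 | 180.00 | 26.67 | 216000.00 | 32000.00
hole | -4536.46 | 120.00 | 102.00 | -544375.18 | -462718.90
Σ | 33512.54 |  |  | 2803790.12 | 3593548.29
X̄ = 2803790.12 / 33512.54 = 83.66 in
Ȳ = 3593548.29 / 33512.54 = 107.23 in

X̄ = 83.66 in, Ȳ = 107.23 in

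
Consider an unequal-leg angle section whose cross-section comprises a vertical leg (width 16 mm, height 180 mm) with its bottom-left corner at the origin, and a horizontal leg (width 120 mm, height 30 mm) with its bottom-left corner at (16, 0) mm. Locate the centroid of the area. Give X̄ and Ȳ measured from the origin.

Part | A | x̄ᵢ | ȳᵢ | A·x̄ᵢ | A·ȳᵢ
vertical leg | 2880.00 | 8.00 | 90.00 | 23040.00 | 259200.00
horizontal leg | 3600.00 | 76.00 | 15.00 | 273600.00 | 54000.00
Σ | 6480.00 |  |  | 296640.00 | 313200.00
X̄ = 296640.00 / 6480.00 = 45.78 mm
Ȳ = 313200.00 / 6480.00 = 48.33 mm

X̄ = 45.78 mm, Ȳ = 48.33 mm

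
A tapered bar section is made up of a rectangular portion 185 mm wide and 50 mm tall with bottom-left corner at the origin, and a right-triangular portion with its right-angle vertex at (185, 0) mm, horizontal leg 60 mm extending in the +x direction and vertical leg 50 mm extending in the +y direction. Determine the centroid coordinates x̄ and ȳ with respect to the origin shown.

Part | A | x̄ᵢ | ȳᵢ | A·x̄ᵢ | A·ȳᵢ
rectangular portion | 9250.00 | 92.50 | 25.00 | 855625.00 | 231250.00
triangular portion | 1500.00 | 205.00 | 16.67 | 307500.00 | 25000.00
Σ | 10750.00 |  |  | 1163125.00 | 256250.00
x̄ = 1163125.00 / 10750.00 = 108.20 mm
ȳ = 256250.00 / 10750.00 = 23.84 mm

x̄ = 108.20 mm, ȳ = 23.84 mm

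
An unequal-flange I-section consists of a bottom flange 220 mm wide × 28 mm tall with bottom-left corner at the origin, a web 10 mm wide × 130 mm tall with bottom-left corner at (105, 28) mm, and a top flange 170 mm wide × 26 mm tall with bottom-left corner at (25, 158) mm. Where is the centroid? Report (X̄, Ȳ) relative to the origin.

bottom flange: A = 220 × 28 = 6160.00, centroid at (110.00, 14.00).
web: A = 10 × 130 = 1300.00, centroid at (110.00, 93.00).
top flange: A = 170 × 26 = 4420.00, centroid at (110.00, 171.00).
ΣA = 11880.00 mm²
ΣAX̄ = (6160.00)(110.00) + (1300.00)(110.00) + (4420.00)(110.00) = 1306800.00 mm³
ΣAȲ = (6160.00)(14.00) + (1300.00)(93.00) + (4420.00)(171.00) = 962960.00 mm³
X̄ = 1306800.00 / 11880.00 = 110.00 mm
Ȳ = 962960.00 / 11880.00 = 81.06 mm

X̄ = 110.00 mm, Ȳ = 81.06 mm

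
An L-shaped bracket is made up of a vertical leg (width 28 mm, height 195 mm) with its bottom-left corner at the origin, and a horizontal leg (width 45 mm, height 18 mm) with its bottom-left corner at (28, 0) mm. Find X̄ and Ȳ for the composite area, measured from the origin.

X̄ = 18.72 mm, Ȳ = 86.07 mm

vertical leg: A = 28 × 195 = 5460.00, centroid at (14.00, 97.50).
horizontal leg: A = 45 × 18 = 810.00, centroid at (50.50, 9.00).
ΣA = 6270.00 mm², ΣAX̄ = 117345.00 mm³, ΣAȲ = 539640.00 mm³.
X̄ = 117345.00/6270.00 = 18.72 mm; Ȳ = 539640.00/6270.00 = 86.07 mm.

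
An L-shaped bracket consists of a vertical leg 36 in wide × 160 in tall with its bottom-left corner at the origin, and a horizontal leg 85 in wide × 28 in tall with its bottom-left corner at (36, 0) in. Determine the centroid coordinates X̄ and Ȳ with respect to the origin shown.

X̄ = 35.69 in, Ȳ = 60.70 in

vertical leg: A = 36 × 160 = 5760.00, centroid at (18.00, 80.00).
horizontal leg: A = 85 × 28 = 2380.00, centroid at (78.50, 14.00).
ΣA = 8140.00 in²
ΣAX̄ = (5760.00)(18.00) + (2380.00)(78.50) = 290510.00 in³
ΣAȲ = (5760.00)(80.00) + (2380.00)(14.00) = 494120.00 in³
X̄ = 290510.00 / 8140.00 = 35.69 in
Ȳ = 494120.00 / 8140.00 = 60.70 in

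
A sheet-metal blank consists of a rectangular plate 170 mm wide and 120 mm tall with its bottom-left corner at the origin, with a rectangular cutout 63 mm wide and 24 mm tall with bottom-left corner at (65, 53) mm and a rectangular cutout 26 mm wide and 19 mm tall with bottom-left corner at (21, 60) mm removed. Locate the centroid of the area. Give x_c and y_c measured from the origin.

x_c = 85.42 mm, y_c = 59.33 mm

Part | A | x̄ᵢ | ȳᵢ | A·x̄ᵢ | A·ȳᵢ
plate | 20400.00 | 85.00 | 60.00 | 1734000.00 | 1224000.00
hole 1 | -1512.00 | 96.50 | 65.00 | -145908.00 | -98280.00
hole 2 | -494.00 | 34.00 | 69.50 | -16796.00 | -34333.00
Σ | 18394.00 |  |  | 1571296.00 | 1091387.00
x_c = 1571296.00 / 18394.00 = 85.42 mm
y_c = 1091387.00 / 18394.00 = 59.33 mm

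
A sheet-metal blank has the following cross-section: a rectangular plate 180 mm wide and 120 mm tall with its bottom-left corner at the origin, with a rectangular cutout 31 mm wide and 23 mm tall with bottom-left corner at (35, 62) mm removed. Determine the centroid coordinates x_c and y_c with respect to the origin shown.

x_c = 91.35 mm, y_c = 59.54 mm

plate: A = 180 × 120 = 21600.00, centroid at (90.00, 60.00).
hole: A = −(31 × 23) = -713.00, centroid at (50.50, 73.50).
ΣA = 20887.00 mm², ΣAx_c = 1907993.50 mm³, ΣAy_c = 1243594.50 mm³.
x_c = 1907993.50/20887.00 = 91.35 mm; y_c = 1243594.50/20887.00 = 59.54 mm.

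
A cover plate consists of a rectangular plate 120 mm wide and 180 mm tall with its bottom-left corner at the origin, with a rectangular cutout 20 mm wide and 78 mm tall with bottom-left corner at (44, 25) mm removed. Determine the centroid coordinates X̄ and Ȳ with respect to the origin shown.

plate: A = 120 × 180 = 21600.00, centroid at (60.00, 90.00).
hole: A = −(20 × 78) = -1560.00, centroid at (54.00, 64.00).
ΣA = 20040.00 mm², ΣAX̄ = 1211760.00 mm³, ΣAȲ = 1844160.00 mm³.
X̄ = 1211760.00/20040.00 = 60.47 mm; Ȳ = 1844160.00/20040.00 = 92.02 mm.

X̄ = 60.47 mm, Ȳ = 92.02 mm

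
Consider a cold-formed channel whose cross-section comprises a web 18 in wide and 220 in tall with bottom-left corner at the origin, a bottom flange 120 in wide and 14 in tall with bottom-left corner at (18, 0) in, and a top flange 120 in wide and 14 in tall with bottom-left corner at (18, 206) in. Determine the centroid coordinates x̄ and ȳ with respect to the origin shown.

Part | A | x̄ᵢ | ȳᵢ | A·x̄ᵢ | A·ȳᵢ
web | 3960.00 | 9.00 | 110.00 | 35640.00 | 435600.00
bottom flange | 1680.00 | 78.00 | 7.00 | 131040.00 | 11760.00
top flange | 1680.00 | 78.00 | 213.00 | 131040.00 | 357840.00
Σ | 7320.00 |  |  | 297720.00 | 805200.00
x̄ = 297720.00 / 7320.00 = 40.67 in
ȳ = 805200.00 / 7320.00 = 110.00 in

x̄ = 40.67 in, ȳ = 110.00 in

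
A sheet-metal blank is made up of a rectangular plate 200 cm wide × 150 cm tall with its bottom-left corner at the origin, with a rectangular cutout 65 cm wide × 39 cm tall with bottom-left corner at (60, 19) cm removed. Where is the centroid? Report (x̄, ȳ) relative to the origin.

x̄ = 100.69 cm, ȳ = 78.37 cm

plate: A = 200 × 150 = 30000.00, centroid at (100.00, 75.00).
hole: A = −(65 × 39) = -2535.00, centroid at (92.50, 38.50).
ΣA = 27465.00 cm²
ΣAx̄ = (30000.00)(100.00) + (-2535.00)(92.50) = 2765512.50 cm³
ΣAȳ = (30000.00)(75.00) + (-2535.00)(38.50) = 2152402.50 cm³
x̄ = 2765512.50 / 27465.00 = 100.69 cm
ȳ = 2152402.50 / 27465.00 = 78.37 cm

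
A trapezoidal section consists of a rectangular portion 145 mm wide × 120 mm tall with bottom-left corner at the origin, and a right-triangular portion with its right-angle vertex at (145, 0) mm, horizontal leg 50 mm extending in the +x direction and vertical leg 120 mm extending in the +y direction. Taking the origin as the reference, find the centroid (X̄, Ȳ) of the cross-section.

rectangular portion: A = 145 × 120 = 17400.00, centroid at (72.50, 60.00).
triangular portion: A = ½·50·120 = 3000.00, centroid at (161.67, 40.00).
ΣA = 20400.00 mm²
ΣAX̄ = (17400.00)(72.50) + (3000.00)(161.67) = 1746500.00 mm³
ΣAȲ = (17400.00)(60.00) + (3000.00)(40.00) = 1164000.00 mm³
X̄ = 1746500.00 / 20400.00 = 85.61 mm
Ȳ = 1164000.00 / 20400.00 = 57.06 mm

X̄ = 85.61 mm, Ȳ = 57.06 mm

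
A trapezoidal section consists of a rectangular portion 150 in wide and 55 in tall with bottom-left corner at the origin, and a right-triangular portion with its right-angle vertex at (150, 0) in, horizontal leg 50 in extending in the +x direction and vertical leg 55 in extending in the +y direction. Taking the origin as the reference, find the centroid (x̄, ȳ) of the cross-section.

Part | A | x̄ᵢ | ȳᵢ | A·x̄ᵢ | A·ȳᵢ
rectangular portion | 8250.00 | 75.00 | 27.50 | 618750.00 | 226875.00
triangular portion | 1375.00 | 166.67 | 18.33 | 229166.67 | 25208.33
Σ | 9625.00 |  |  | 847916.67 | 252083.33
x̄ = 847916.67 / 9625.00 = 88.10 in
ȳ = 252083.33 / 9625.00 = 26.19 in

x̄ = 88.10 in, ȳ = 26.19 in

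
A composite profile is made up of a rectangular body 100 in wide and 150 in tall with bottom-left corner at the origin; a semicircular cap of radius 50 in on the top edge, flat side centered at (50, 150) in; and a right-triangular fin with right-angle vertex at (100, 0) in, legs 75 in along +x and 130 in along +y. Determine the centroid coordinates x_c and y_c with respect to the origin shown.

rectangular body: A = 100 × 150 = 15000.00, centroid at (50.00, 75.00).
semicircular top: A = ½π·50² = 3926.99, centroid at (50.00, 171.22).
triangular fin: A = ½·75·130 = 4875.00, centroid at (125.00, 43.33).
ΣA = 23801.99 in²
ΣAx_c = (15000.00)(50.00) + (3926.99)(50.00) + (4875.00)(125.00) = 1555724.54 in³
ΣAy_c = (15000.00)(75.00) + (3926.99)(171.22) + (4875.00)(43.33) = 2008631.96 in³
x_c = 1555724.54 / 23801.99 = 65.36 in
y_c = 2008631.96 / 23801.99 = 84.39 in

x_c = 65.36 in, y_c = 84.39 in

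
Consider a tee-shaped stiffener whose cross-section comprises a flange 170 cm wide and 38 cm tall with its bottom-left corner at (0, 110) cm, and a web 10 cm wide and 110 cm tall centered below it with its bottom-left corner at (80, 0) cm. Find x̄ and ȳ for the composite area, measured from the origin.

x̄ = 85.00 cm, ȳ = 118.23 cm

Part | A | x̄ᵢ | ȳᵢ | A·x̄ᵢ | A·ȳᵢ
web | 1100.00 | 85.00 | 55.00 | 93500.00 | 60500.00
flange | 6460.00 | 85.00 | 129.00 | 549100.00 | 833340.00
Σ | 7560.00 |  |  | 642600.00 | 893840.00
x̄ = 642600.00 / 7560.00 = 85.00 cm
ȳ = 893840.00 / 7560.00 = 118.23 cm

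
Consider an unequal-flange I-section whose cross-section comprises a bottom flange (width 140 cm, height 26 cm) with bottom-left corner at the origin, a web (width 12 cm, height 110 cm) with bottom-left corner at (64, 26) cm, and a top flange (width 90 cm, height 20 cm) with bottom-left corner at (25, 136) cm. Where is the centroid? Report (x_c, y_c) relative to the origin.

x_c = 70.00 cm, y_c = 61.69 cm

Part | A | x̄ᵢ | ȳᵢ | A·x̄ᵢ | A·ȳᵢ
bottom flange | 3640.00 | 70.00 | 13.00 | 254800.00 | 47320.00
web | 1320.00 | 70.00 | 81.00 | 92400.00 | 106920.00
top flange | 1800.00 | 70.00 | 146.00 | 126000.00 | 262800.00
Σ | 6760.00 |  |  | 473200.00 | 417040.00
x_c = 473200.00 / 6760.00 = 70.00 cm
y_c = 417040.00 / 6760.00 = 61.69 cm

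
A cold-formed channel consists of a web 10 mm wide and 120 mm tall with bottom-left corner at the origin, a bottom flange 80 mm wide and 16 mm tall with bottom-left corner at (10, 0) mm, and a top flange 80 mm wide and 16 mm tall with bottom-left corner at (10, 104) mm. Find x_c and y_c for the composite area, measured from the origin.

web: A = 10 × 120 = 1200.00, centroid at (5.00, 60.00).
bottom flange: A = 80 × 16 = 1280.00, centroid at (50.00, 8.00).
top flange: A = 80 × 16 = 1280.00, centroid at (50.00, 112.00).
ΣA = 3760.00 mm², ΣAx_c = 134000.00 mm³, ΣAy_c = 225600.00 mm³.
x_c = 134000.00/3760.00 = 35.64 mm; y_c = 225600.00/3760.00 = 60.00 mm.

x_c = 35.64 mm, y_c = 60.00 mm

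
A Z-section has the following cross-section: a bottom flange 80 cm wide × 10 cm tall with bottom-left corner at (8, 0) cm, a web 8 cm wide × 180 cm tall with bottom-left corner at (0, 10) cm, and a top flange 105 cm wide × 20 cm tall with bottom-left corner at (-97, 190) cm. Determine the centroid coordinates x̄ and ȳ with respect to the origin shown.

x̄ = -11.36 cm, ȳ = 130.88 cm

bottom flange: A = 80 × 10 = 800.00, centroid at (48.00, 5.00).
web: A = 8 × 180 = 1440.00, centroid at (4.00, 100.00).
top flange: A = 105 × 20 = 2100.00, centroid at (-44.50, 200.00).
ΣA = 4340.00 cm²
ΣAx̄ = (800.00)(48.00) + (1440.00)(4.00) + (2100.00)(-44.50) = -49290.00 cm³
ΣAȳ = (800.00)(5.00) + (1440.00)(100.00) + (2100.00)(200.00) = 568000.00 cm³
x̄ = -49290.00 / 4340.00 = -11.36 cm
ȳ = 568000.00 / 4340.00 = 130.88 cm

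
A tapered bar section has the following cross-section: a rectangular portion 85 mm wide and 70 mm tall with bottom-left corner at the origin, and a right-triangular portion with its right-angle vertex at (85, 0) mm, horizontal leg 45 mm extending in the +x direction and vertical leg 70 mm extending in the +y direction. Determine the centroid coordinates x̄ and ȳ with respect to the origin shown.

x̄ = 54.53 mm, ȳ = 32.56 mm

rectangular portion: A = 85 × 70 = 5950.00, centroid at (42.50, 35.00).
triangular portion: A = ½·45·70 = 1575.00, centroid at (100.00, 23.33).
ΣA = 7525.00 mm², ΣAx̄ = 410375.00 mm³, ΣAȳ = 245000.00 mm³.
x̄ = 410375.00/7525.00 = 54.53 mm; ȳ = 245000.00/7525.00 = 32.56 mm.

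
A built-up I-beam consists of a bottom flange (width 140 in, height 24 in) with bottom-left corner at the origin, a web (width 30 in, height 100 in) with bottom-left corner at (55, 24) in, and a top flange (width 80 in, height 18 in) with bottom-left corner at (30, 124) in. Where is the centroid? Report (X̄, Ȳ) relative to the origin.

Part | A | x̄ᵢ | ȳᵢ | A·x̄ᵢ | A·ȳᵢ
bottom flange | 3360.00 | 70.00 | 12.00 | 235200.00 | 40320.00
web | 3000.00 | 70.00 | 74.00 | 210000.00 | 222000.00
top flange | 1440.00 | 70.00 | 133.00 | 100800.00 | 191520.00
Σ | 7800.00 |  |  | 546000.00 | 453840.00
X̄ = 546000.00 / 7800.00 = 70.00 in
Ȳ = 453840.00 / 7800.00 = 58.18 in

X̄ = 70.00 in, Ȳ = 58.18 in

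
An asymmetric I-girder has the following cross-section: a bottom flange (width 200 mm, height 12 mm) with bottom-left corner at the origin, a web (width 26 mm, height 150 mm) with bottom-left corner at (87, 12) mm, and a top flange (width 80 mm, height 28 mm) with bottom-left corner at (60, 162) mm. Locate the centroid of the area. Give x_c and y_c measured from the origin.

x_c = 100.00 mm, y_c = 87.58 mm

Part | A | x̄ᵢ | ȳᵢ | A·x̄ᵢ | A·ȳᵢ
bottom flange | 2400.00 | 100.00 | 6.00 | 240000.00 | 14400.00
web | 3900.00 | 100.00 | 87.00 | 390000.00 | 339300.00
top flange | 2240.00 | 100.00 | 176.00 | 224000.00 | 394240.00
Σ | 8540.00 |  |  | 854000.00 | 747940.00
x_c = 854000.00 / 8540.00 = 100.00 mm
y_c = 747940.00 / 8540.00 = 87.58 mm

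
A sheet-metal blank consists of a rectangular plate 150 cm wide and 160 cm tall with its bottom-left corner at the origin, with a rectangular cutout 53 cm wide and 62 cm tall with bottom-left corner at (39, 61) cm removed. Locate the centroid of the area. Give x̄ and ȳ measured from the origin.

x̄ = 76.51 cm, ȳ = 78.10 cm

Part | A | x̄ᵢ | ȳᵢ | A·x̄ᵢ | A·ȳᵢ
plate | 24000.00 | 75.00 | 80.00 | 1800000.00 | 1920000.00
hole | -3286.00 | 65.50 | 92.00 | -215233.00 | -302312.00
Σ | 20714.00 |  |  | 1584767.00 | 1617688.00
x̄ = 1584767.00 / 20714.00 = 76.51 cm
ȳ = 1617688.00 / 20714.00 = 78.10 cm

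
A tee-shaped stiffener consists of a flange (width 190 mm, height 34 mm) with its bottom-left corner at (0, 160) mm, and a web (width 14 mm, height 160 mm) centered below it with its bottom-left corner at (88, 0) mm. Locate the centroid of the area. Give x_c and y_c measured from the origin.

Part | A | x̄ᵢ | ȳᵢ | A·x̄ᵢ | A·ȳᵢ
web | 2240.00 | 95.00 | 80.00 | 212800.00 | 179200.00
flange | 6460.00 | 95.00 | 177.00 | 613700.00 | 1143420.00
Σ | 8700.00 |  |  | 826500.00 | 1322620.00
x_c = 826500.00 / 8700.00 = 95.00 mm
y_c = 1322620.00 / 8700.00 = 152.03 mm

x_c = 95.00 mm, y_c = 152.03 mm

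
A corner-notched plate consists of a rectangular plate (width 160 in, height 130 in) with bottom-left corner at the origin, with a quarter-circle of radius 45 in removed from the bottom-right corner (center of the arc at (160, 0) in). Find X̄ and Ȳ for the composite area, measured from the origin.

plate: A = 160 × 130 = 20800.00, centroid at (80.00, 65.00).
removed quarter-circle: A = −¼π·45² = -1590.43, centroid at (140.90, 19.10).
ΣA = 19209.57 in²
ΣAX̄ = (20800.00)(80.00) + (-1590.43)(140.90) = 1439906.00 in³
ΣAȲ = (20800.00)(65.00) + (-1590.43)(19.10) = 1321625.00 in³
X̄ = 1439906.00 / 19209.57 = 74.96 in
Ȳ = 1321625.00 / 19209.57 = 68.80 in

X̄ = 74.96 in, Ȳ = 68.80 in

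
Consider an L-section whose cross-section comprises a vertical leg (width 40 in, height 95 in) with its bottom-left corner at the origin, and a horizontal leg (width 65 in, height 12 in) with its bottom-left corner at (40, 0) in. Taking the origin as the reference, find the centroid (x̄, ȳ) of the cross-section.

vertical leg: A = 40 × 95 = 3800.00, centroid at (20.00, 47.50).
horizontal leg: A = 65 × 12 = 780.00, centroid at (72.50, 6.00).
ΣA = 4580.00 in², ΣAx̄ = 132550.00 in³, ΣAȳ = 185180.00 in³.
x̄ = 132550.00/4580.00 = 28.94 in; ȳ = 185180.00/4580.00 = 40.43 in.

x̄ = 28.94 in, ȳ = 40.43 in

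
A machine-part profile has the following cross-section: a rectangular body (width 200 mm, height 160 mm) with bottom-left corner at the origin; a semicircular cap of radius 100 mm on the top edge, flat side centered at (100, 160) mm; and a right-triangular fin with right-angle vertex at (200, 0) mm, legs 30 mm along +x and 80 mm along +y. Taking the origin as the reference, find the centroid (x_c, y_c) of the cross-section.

rectangular body: A = 200 × 160 = 32000.00, centroid at (100.00, 80.00).
semicircular top: A = ½π·100² = 15707.96, centroid at (100.00, 202.44).
triangular fin: A = ½·30·80 = 1200.00, centroid at (210.00, 26.67).
ΣA = 48907.96 mm², ΣAx_c = 5022796.33 mm³, ΣAy_c = 5771940.79 mm³.
x_c = 5022796.33/48907.96 = 102.70 mm; y_c = 5771940.79/48907.96 = 118.02 mm.

x_c = 102.70 mm, y_c = 118.02 mm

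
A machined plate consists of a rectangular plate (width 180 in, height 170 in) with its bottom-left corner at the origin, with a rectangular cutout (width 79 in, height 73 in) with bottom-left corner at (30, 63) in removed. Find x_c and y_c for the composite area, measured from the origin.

plate: A = 180 × 170 = 30600.00, centroid at (90.00, 85.00).
hole: A = −(79 × 73) = -5767.00, centroid at (69.50, 99.50).
ΣA = 24833.00 in²
ΣAx_c = (30600.00)(90.00) + (-5767.00)(69.50) = 2353193.50 in³
ΣAy_c = (30600.00)(85.00) + (-5767.00)(99.50) = 2027183.50 in³
x_c = 2353193.50 / 24833.00 = 94.76 in
y_c = 2027183.50 / 24833.00 = 81.63 in

x_c = 94.76 in, y_c = 81.63 in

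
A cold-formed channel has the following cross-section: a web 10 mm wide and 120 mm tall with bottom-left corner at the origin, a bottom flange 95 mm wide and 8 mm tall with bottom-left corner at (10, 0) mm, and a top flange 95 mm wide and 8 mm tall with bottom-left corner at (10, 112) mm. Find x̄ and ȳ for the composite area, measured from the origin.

x̄ = 34.34 mm, ȳ = 60.00 mm

web: A = 10 × 120 = 1200.00, centroid at (5.00, 60.00).
bottom flange: A = 95 × 8 = 760.00, centroid at (57.50, 4.00).
top flange: A = 95 × 8 = 760.00, centroid at (57.50, 116.00).
ΣA = 2720.00 mm²
ΣAx̄ = (1200.00)(5.00) + (760.00)(57.50) + (760.00)(57.50) = 93400.00 mm³
ΣAȳ = (1200.00)(60.00) + (760.00)(4.00) + (760.00)(116.00) = 163200.00 mm³
x̄ = 93400.00 / 2720.00 = 34.34 mm
ȳ = 163200.00 / 2720.00 = 60.00 mm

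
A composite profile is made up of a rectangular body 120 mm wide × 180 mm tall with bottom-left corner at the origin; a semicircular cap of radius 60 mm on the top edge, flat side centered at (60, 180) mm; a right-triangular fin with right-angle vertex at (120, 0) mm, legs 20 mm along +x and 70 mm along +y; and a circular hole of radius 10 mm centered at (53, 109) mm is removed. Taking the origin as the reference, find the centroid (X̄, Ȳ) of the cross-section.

X̄ = 61.77 mm, Ȳ = 111.72 mm

rectangular body: A = 120 × 180 = 21600.00, centroid at (60.00, 90.00).
semicircular top: A = ½π·60² = 5654.87, centroid at (60.00, 205.46).
triangular fin: A = ½·20·70 = 700.00, centroid at (126.67, 23.33).
hole: A = −π·10² = -314.16, centroid at (53.00, 109.00).
ΣA = 27640.71 mm²
ΣAX̄ = (21600.00)(60.00) + (5654.87)(60.00) + (700.00)(126.67) + (-314.16)(53.00) = 1707308.23 mm³
ΣAȲ = (21600.00)(90.00) + (5654.87)(205.46) + (700.00)(23.33) + (-314.16)(109.00) = 3087965.99 mm³
X̄ = 1707308.23 / 27640.71 = 61.77 mm
Ȳ = 3087965.99 / 27640.71 = 111.72 mm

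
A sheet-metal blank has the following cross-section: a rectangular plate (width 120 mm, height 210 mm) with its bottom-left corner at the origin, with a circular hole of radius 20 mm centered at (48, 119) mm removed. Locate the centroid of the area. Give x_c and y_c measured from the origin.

plate: A = 120 × 210 = 25200.00, centroid at (60.00, 105.00).
hole: A = −π·20² = -1256.64, centroid at (48.00, 119.00).
ΣA = 23943.36 mm²
ΣAx_c = (25200.00)(60.00) + (-1256.64)(48.00) = 1451681.42 mm³
ΣAy_c = (25200.00)(105.00) + (-1256.64)(119.00) = 2496460.19 mm³
x_c = 1451681.42 / 23943.36 = 60.63 mm
y_c = 2496460.19 / 23943.36 = 104.27 mm

x_c = 60.63 mm, y_c = 104.27 mm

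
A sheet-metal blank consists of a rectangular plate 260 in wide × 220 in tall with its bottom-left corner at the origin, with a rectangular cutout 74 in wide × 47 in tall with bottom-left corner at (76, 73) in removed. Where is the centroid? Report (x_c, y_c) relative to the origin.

plate: A = 260 × 220 = 57200.00, centroid at (130.00, 110.00).
hole: A = −(74 × 47) = -3478.00, centroid at (113.00, 96.50).
ΣA = 53722.00 in², ΣAx_c = 7042986.00 in³, ΣAy_c = 5956373.00 in³.
x_c = 7042986.00/53722.00 = 131.10 in; y_c = 5956373.00/53722.00 = 110.87 in.

x_c = 131.10 in, y_c = 110.87 in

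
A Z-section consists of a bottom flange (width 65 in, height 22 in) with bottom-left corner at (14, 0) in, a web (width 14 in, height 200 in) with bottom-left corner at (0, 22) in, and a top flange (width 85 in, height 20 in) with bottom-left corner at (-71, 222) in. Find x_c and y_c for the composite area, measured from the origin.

x_c = 6.35 in, y_c = 126.77 in

Part | A | x̄ᵢ | ȳᵢ | A·x̄ᵢ | A·ȳᵢ
bottom flange | 1430.00 | 46.50 | 11.00 | 66495.00 | 15730.00
web | 2800.00 | 7.00 | 122.00 | 19600.00 | 341600.00
top flange | 1700.00 | -28.50 | 232.00 | -48450.00 | 394400.00
Σ | 5930.00 |  |  | 37645.00 | 751730.00
x_c = 37645.00 / 5930.00 = 6.35 in
y_c = 751730.00 / 5930.00 = 126.77 in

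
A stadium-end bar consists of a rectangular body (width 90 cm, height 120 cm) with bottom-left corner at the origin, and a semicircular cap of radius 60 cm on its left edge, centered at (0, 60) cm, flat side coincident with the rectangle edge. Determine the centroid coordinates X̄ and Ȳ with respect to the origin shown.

X̄ = 20.78 cm, Ȳ = 60.00 cm

Part | A | x̄ᵢ | ȳᵢ | A·x̄ᵢ | A·ȳᵢ
rectangular body | 10800.00 | 45.00 | 60.00 | 486000.00 | 648000.00
semicircular end | 5654.87 | -25.46 | 60.00 | -144000.00 | 339292.01
Σ | 16454.87 |  |  | 342000.00 | 987292.01
X̄ = 342000.00 / 16454.87 = 20.78 cm
Ȳ = 987292.01 / 16454.87 = 60.00 cm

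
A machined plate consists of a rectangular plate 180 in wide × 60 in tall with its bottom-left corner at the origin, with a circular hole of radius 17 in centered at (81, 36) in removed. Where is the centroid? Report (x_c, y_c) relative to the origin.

x_c = 90.83 in, y_c = 29.45 in

Part | A | x̄ᵢ | ȳᵢ | A·x̄ᵢ | A·ȳᵢ
plate | 10800.00 | 90.00 | 30.00 | 972000.00 | 324000.00
hole | -907.92 | 81.00 | 36.00 | -73541.54 | -32685.13
Σ | 9892.08 |  |  | 898458.46 | 291314.87
x_c = 898458.46 / 9892.08 = 90.83 in
y_c = 291314.87 / 9892.08 = 29.45 in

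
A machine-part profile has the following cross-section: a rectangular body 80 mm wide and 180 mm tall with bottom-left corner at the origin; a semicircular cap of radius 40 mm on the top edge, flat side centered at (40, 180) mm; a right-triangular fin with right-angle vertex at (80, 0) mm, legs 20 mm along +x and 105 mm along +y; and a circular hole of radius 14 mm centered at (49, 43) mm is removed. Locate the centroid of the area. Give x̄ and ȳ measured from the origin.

rectangular body: A = 80 × 180 = 14400.00, centroid at (40.00, 90.00).
semicircular top: A = ½π·40² = 2513.27, centroid at (40.00, 196.98).
triangular fin: A = ½·20·105 = 1050.00, centroid at (86.67, 35.00).
hole: A = −π·14² = -615.75, centroid at (49.00, 43.00).
ΣA = 17347.52 mm²
ΣAx̄ = (14400.00)(40.00) + (2513.27)(40.00) + (1050.00)(86.67) + (-615.75)(49.00) = 737359.11 mm³
ΣAȳ = (14400.00)(90.00) + (2513.27)(196.98) + (1050.00)(35.00) + (-615.75)(43.00) = 1801328.67 mm³
x̄ = 737359.11 / 17347.52 = 42.51 mm
ȳ = 1801328.67 / 17347.52 = 103.84 mm

x̄ = 42.51 mm, ȳ = 103.84 mm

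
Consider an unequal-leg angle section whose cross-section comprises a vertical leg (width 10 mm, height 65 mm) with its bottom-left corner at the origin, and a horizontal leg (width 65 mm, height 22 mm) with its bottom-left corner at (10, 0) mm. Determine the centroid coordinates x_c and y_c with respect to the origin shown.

Part | A | x̄ᵢ | ȳᵢ | A·x̄ᵢ | A·ȳᵢ
vertical leg | 650.00 | 5.00 | 32.50 | 3250.00 | 21125.00
horizontal leg | 1430.00 | 42.50 | 11.00 | 60775.00 | 15730.00
Σ | 2080.00 |  |  | 64025.00 | 36855.00
x_c = 64025.00 / 2080.00 = 30.78 mm
y_c = 36855.00 / 2080.00 = 17.72 mm

x_c = 30.78 mm, y_c = 17.72 mm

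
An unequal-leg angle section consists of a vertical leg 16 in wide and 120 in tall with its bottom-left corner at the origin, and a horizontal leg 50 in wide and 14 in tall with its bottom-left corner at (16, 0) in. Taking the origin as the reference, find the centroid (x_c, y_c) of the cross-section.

vertical leg: A = 16 × 120 = 1920.00, centroid at (8.00, 60.00).
horizontal leg: A = 50 × 14 = 700.00, centroid at (41.00, 7.00).
ΣA = 2620.00 in²
ΣAx_c = (1920.00)(8.00) + (700.00)(41.00) = 44060.00 in³
ΣAy_c = (1920.00)(60.00) + (700.00)(7.00) = 120100.00 in³
x_c = 44060.00 / 2620.00 = 16.82 in
y_c = 120100.00 / 2620.00 = 45.84 in

x_c = 16.82 in, y_c = 45.84 in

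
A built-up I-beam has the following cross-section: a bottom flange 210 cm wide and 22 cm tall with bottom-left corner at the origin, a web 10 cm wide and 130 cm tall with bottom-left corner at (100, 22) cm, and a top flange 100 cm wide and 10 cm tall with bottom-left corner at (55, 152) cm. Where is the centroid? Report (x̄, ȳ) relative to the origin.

bottom flange: A = 210 × 22 = 4620.00, centroid at (105.00, 11.00).
web: A = 10 × 130 = 1300.00, centroid at (105.00, 87.00).
top flange: A = 100 × 10 = 1000.00, centroid at (105.00, 157.00).
ΣA = 6920.00 cm²
ΣAx̄ = (4620.00)(105.00) + (1300.00)(105.00) + (1000.00)(105.00) = 726600.00 cm³
ΣAȳ = (4620.00)(11.00) + (1300.00)(87.00) + (1000.00)(157.00) = 320920.00 cm³
x̄ = 726600.00 / 6920.00 = 105.00 cm
ȳ = 320920.00 / 6920.00 = 46.38 cm

x̄ = 105.00 cm, ȳ = 46.38 cm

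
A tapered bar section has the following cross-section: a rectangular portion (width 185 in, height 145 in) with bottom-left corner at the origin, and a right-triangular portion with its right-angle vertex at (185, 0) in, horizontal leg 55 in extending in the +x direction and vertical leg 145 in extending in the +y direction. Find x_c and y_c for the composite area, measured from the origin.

x_c = 106.84 in, y_c = 69.37 in

rectangular portion: A = 185 × 145 = 26825.00, centroid at (92.50, 72.50).
triangular portion: A = ½·55·145 = 3987.50, centroid at (203.33, 48.33).
ΣA = 30812.50 in²
ΣAx_c = (26825.00)(92.50) + (3987.50)(203.33) = 3292104.17 in³
ΣAy_c = (26825.00)(72.50) + (3987.50)(48.33) = 2137541.67 in³
x_c = 3292104.17 / 30812.50 = 106.84 in
y_c = 2137541.67 / 30812.50 = 69.37 in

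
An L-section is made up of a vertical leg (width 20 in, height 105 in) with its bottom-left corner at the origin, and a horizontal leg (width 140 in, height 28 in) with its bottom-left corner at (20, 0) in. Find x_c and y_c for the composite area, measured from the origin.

Part | A | x̄ᵢ | ȳᵢ | A·x̄ᵢ | A·ȳᵢ
vertical leg | 2100.00 | 10.00 | 52.50 | 21000.00 | 110250.00
horizontal leg | 3920.00 | 90.00 | 14.00 | 352800.00 | 54880.00
Σ | 6020.00 |  |  | 373800.00 | 165130.00
x_c = 373800.00 / 6020.00 = 62.09 in
y_c = 165130.00 / 6020.00 = 27.43 in

x_c = 62.09 in, y_c = 27.43 in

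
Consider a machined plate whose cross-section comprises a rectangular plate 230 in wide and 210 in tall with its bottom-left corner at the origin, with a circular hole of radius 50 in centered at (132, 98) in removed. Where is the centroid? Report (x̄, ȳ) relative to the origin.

x̄ = 111.70 in, ȳ = 106.36 in

plate: A = 230 × 210 = 48300.00, centroid at (115.00, 105.00).
hole: A = −π·50² = -7853.98, centroid at (132.00, 98.00).
ΣA = 40446.02 in²
ΣAx̄ = (48300.00)(115.00) + (-7853.98)(132.00) = 4517774.42 in³
ΣAȳ = (48300.00)(105.00) + (-7853.98)(98.00) = 4301809.80 in³
x̄ = 4517774.42 / 40446.02 = 111.70 in
ȳ = 4301809.80 / 40446.02 = 106.36 in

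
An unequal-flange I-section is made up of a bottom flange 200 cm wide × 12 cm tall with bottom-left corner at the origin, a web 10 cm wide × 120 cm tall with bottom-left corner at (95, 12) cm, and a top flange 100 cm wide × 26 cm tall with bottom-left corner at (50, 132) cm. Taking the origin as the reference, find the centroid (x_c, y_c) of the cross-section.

bottom flange: A = 200 × 12 = 2400.00, centroid at (100.00, 6.00).
web: A = 10 × 120 = 1200.00, centroid at (100.00, 72.00).
top flange: A = 100 × 26 = 2600.00, centroid at (100.00, 145.00).
ΣA = 6200.00 cm²
ΣAx_c = (2400.00)(100.00) + (1200.00)(100.00) + (2600.00)(100.00) = 620000.00 cm³
ΣAy_c = (2400.00)(6.00) + (1200.00)(72.00) + (2600.00)(145.00) = 477800.00 cm³
x_c = 620000.00 / 6200.00 = 100.00 cm
y_c = 477800.00 / 6200.00 = 77.06 cm

x_c = 100.00 cm, y_c = 77.06 cm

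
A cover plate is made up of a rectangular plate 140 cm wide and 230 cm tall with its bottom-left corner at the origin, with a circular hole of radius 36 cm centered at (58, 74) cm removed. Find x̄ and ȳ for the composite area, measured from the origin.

Part | A | x̄ᵢ | ȳᵢ | A·x̄ᵢ | A·ȳᵢ
plate | 32200.00 | 70.00 | 115.00 | 2254000.00 | 3703000.00
hole | -4071.50 | 58.00 | 74.00 | -236147.24 | -301291.30
Σ | 28128.50 |  |  | 2017852.76 | 3401708.70
x̄ = 2017852.76 / 28128.50 = 71.74 cm
ȳ = 3401708.70 / 28128.50 = 120.93 cm

x̄ = 71.74 cm, ȳ = 120.93 cm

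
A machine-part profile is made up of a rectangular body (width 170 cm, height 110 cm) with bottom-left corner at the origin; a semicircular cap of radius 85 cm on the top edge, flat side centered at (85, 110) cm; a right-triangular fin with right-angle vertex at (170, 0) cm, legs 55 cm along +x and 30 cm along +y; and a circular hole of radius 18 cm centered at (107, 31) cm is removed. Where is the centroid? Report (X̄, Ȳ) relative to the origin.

X̄ = 87.11 cm, Ȳ = 89.19 cm

rectangular body: A = 170 × 110 = 18700.00, centroid at (85.00, 55.00).
semicircular top: A = ½π·85² = 11349.00, centroid at (85.00, 146.08).
triangular fin: A = ½·55·30 = 825.00, centroid at (188.33, 10.00).
hole: A = −π·18² = -1017.88, centroid at (107.00, 31.00).
ΣA = 29856.13 cm²
ΣAX̄ = (18700.00)(85.00) + (11349.00)(85.00) + (825.00)(188.33) + (-1017.88)(107.00) = 2600627.56 cm³
ΣAȲ = (18700.00)(55.00) + (11349.00)(146.08) + (825.00)(10.00) + (-1017.88)(31.00) = 2663002.89 cm³
X̄ = 2600627.56 / 29856.13 = 87.11 cm
Ȳ = 2663002.89 / 29856.13 = 89.19 cm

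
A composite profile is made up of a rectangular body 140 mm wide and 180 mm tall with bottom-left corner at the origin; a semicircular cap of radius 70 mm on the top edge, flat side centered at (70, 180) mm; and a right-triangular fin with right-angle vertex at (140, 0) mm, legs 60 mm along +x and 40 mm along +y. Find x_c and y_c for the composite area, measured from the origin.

x_c = 73.17 mm, y_c = 114.32 mm

rectangular body: A = 140 × 180 = 25200.00, centroid at (70.00, 90.00).
semicircular top: A = ½π·70² = 7696.90, centroid at (70.00, 209.71).
triangular fin: A = ½·60·40 = 1200.00, centroid at (160.00, 13.33).
ΣA = 34096.90 mm²
ΣAx_c = (25200.00)(70.00) + (7696.90)(70.00) + (1200.00)(160.00) = 2494783.14 mm³
ΣAy_c = (25200.00)(90.00) + (7696.90)(209.71) + (1200.00)(13.33) = 3898109.03 mm³
x_c = 2494783.14 / 34096.90 = 73.17 mm
y_c = 3898109.03 / 34096.90 = 114.32 mm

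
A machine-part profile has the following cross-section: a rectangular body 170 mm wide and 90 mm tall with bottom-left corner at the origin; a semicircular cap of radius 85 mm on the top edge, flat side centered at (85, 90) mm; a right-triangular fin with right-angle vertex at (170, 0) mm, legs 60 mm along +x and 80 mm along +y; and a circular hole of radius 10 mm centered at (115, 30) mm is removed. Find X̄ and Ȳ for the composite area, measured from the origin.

X̄ = 93.44 mm, Ȳ = 75.65 mm

rectangular body: A = 170 × 90 = 15300.00, centroid at (85.00, 45.00).
semicircular top: A = ½π·85² = 11349.00, centroid at (85.00, 126.08).
triangular fin: A = ½·60·80 = 2400.00, centroid at (190.00, 26.67).
hole: A = −π·10² = -314.16, centroid at (115.00, 30.00).
ΣA = 28734.84 mm², ΣAX̄ = 2685036.98 mm³, ΣAȲ = 2173902.20 mm³.
X̄ = 2685036.98/28734.84 = 93.44 mm; Ȳ = 2173902.20/28734.84 = 75.65 mm.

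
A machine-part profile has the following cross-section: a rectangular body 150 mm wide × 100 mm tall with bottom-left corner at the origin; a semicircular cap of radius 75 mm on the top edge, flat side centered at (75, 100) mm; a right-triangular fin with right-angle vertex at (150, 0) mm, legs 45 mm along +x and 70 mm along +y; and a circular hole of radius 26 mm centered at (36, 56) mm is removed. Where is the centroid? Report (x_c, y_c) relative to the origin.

x_c = 84.64 mm, y_c = 78.70 mm

rectangular body: A = 150 × 100 = 15000.00, centroid at (75.00, 50.00).
semicircular top: A = ½π·75² = 8835.73, centroid at (75.00, 131.83).
triangular fin: A = ½·45·70 = 1575.00, centroid at (165.00, 23.33).
hole: A = −π·26² = -2123.72, centroid at (36.00, 56.00).
ΣA = 23287.01 mm²
ΣAx_c = (15000.00)(75.00) + (8835.73)(75.00) + (1575.00)(165.00) + (-2123.72)(36.00) = 1971100.90 mm³
ΣAy_c = (15000.00)(50.00) + (8835.73)(131.83) + (1575.00)(23.33) + (-2123.72)(56.00) = 1832644.80 mm³
x_c = 1971100.90 / 23287.01 = 84.64 mm
y_c = 1832644.80 / 23287.01 = 78.70 mm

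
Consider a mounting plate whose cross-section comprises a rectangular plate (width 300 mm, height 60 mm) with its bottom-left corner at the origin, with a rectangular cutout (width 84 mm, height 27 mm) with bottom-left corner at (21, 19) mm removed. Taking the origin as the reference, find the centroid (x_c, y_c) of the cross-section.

plate: A = 300 × 60 = 18000.00, centroid at (150.00, 30.00).
hole: A = −(84 × 27) = -2268.00, centroid at (63.00, 32.50).
ΣA = 15732.00 mm²
ΣAx_c = (18000.00)(150.00) + (-2268.00)(63.00) = 2557116.00 mm³
ΣAy_c = (18000.00)(30.00) + (-2268.00)(32.50) = 466290.00 mm³
x_c = 2557116.00 / 15732.00 = 162.54 mm
y_c = 466290.00 / 15732.00 = 29.64 mm

x_c = 162.54 mm, y_c = 29.64 mm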